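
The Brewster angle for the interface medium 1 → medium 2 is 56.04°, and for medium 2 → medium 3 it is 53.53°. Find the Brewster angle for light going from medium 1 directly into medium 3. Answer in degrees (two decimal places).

θ_B ≈ 63.54°

tan θ_B(1→2) = n₂/n₁ = tan 56.04° = 1.4848.
tan θ_B(2→3) = n₃/n₂ = tan 53.53° = 1.3529.
n₃/n₁ = 2.0088. Then tan θ_B(1→3) = n₃/n₁, so θ_B(1→3) = arctan(2.0088) = 63.54°.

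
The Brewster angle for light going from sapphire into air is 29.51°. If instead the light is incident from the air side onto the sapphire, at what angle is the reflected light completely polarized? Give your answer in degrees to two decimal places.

θ_B' ≈ 60.49°

tan θ_B' = n₁/n₂ = 1/tan θ_B, so θ_B' = 90° − θ_B.
θ_B' = 90° − 29.51° = 60.49°.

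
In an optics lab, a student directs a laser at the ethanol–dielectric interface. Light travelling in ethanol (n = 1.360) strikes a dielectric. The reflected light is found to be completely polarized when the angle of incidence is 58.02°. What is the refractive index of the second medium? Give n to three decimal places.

n ≈ 2.178

At Brewster's angle, tan θ_B = n₂/n₁ with n₁ on the incident side (ethanol) and n₂ on the transmitted side (a dielectric).
n₂ = n₁ tan θ_B = 1.360 × tan 58.02° = 2.178.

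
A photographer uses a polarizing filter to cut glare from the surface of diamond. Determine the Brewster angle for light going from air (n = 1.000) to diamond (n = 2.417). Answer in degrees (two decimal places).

θ_B ≈ 67.52°

Here n₂/n₁ = 2.417/1.000 = 2.4170, and Brewster's law gives tan θ_B = n₂/n₁. Taking the arctangent, θ_B = 67.52°.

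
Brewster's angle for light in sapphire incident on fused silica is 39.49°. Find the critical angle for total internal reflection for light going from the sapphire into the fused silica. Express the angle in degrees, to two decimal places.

tan θ_B = n₂/n₁ = tan 39.49° = 0.8240.
Total internal reflection: sin θ_c = n₂/n₁ = 0.8240.
θ_c = arcsin(0.8240) = 55.49°.

θ_c ≈ 55.49°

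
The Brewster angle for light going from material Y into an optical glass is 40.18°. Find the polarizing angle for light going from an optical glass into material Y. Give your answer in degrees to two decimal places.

θ_B' ≈ 49.82°

The two Brewster angles are complementary: θ_B' = 90° − θ_B = 90° − 40.18° = 49.82°.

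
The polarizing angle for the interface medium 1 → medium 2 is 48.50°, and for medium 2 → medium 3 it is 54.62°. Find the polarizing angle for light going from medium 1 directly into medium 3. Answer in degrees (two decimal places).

Each Brewster angle gives a ratio: n₂/n₁ = tan 48.50° = 1.1303, n₃/n₂ = tan 54.62° = 1.4082.
Multiplying, n₃/n₁ = 1.1303 × 1.4082 = 1.5917, and θ_B(1→3) = arctan 1.5917 = 57.86°.

θ_B ≈ 57.86°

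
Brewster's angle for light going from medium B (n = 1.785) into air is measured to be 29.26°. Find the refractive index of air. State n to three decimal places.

n ≈ 1.000

Full polarization of the reflected beam means tan θ_B = n₂/n₁, where n₁ is the incident medium (medium B).
n₂ = n₁ tan θ_B = 1.785 × tan 29.26° = 1.000.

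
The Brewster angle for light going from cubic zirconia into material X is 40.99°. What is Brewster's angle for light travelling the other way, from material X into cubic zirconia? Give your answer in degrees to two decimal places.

θ_B' ≈ 49.01°

tan θ_B' = n₁/n₂ = 1/tan θ_B, so θ_B' = 90° − θ_B.
θ_B' = 90° − 40.99° = 49.01°.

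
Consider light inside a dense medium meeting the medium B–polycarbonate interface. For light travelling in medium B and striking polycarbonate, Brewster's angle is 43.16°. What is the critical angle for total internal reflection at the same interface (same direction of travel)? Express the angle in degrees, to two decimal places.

From Brewster, n₂/n₁ = tan θ_B = tan 43.16° = 0.9377.
Then sin θ_c = n₂/n₁ = 0.9377, so θ_c = arcsin 0.9377 = 69.68°.

θ_c ≈ 69.68°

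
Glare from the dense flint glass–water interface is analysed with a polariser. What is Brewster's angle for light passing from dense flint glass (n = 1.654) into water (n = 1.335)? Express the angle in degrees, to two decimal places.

Brewster's condition: tan θ_B = n₂/n₁ = 1.335/1.654 = 0.8071. Taking the arctangent, θ_B = 38.91°.

θ_B ≈ 38.91°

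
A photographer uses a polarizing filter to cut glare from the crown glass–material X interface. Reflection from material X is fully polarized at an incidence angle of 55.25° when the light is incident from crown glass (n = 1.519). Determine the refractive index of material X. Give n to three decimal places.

At Brewster's angle, tan θ_B = n₂/n₁ with n₁ on the incident side (crown glass) and n₂ on the transmitted side (material X).
n₂ = n₁ tan θ_B = 1.519 × tan 55.25° = 2.190.

n ≈ 2.190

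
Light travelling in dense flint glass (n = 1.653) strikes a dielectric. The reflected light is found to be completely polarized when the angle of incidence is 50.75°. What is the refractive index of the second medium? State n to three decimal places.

Brewster's law: tan θ_B = n₂/n₁ (light incident in dense flint glass, refracted into a dielectric).
n₂ = n₁ tan θ_B = 1.653 × tan 50.75° = 2.023.

n ≈ 2.023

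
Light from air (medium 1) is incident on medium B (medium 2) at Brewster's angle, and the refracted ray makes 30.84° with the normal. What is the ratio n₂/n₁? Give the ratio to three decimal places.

θ_B + θ_t = 90°, so θ_B = 90° − 30.84° = 59.16°.
Then n₂/n₁ = tan θ_B = tan 59.16° = 1.675.

n₂/n₁ ≈ 1.675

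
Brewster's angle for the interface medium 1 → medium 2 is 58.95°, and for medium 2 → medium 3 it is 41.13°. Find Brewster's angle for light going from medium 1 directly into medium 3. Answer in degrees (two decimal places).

n₂/n₁ = tan 58.95° = 1.6610 and n₃/n₂ = tan 41.13° = 0.8733.
Multiplying, n₃/n₁ = 1.6610 × 0.8733 = 1.4505, and θ_B(1→3) = arctan 1.4505 = 55.42°.

θ_B ≈ 55.42°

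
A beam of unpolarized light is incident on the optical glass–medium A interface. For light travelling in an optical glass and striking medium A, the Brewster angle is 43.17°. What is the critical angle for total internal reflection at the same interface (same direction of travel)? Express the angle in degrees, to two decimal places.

From Brewster, n₂/n₁ = tan θ_B = tan 43.17° = 0.9381.
Then sin θ_c = n₂/n₁ = 0.9381, so θ_c = arcsin 0.9381 = 69.73°.

θ_c ≈ 69.73°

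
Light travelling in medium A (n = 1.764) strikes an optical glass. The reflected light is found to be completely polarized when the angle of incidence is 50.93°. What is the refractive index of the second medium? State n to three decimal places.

At Brewster's angle, tan θ_B = n₂/n₁ with n₁ on the incident side (medium A) and n₂ on the transmitted side (an optical glass).
n₂ = n₁ tan θ_B = 1.764 × tan 50.93° = 2.173.

n ≈ 2.173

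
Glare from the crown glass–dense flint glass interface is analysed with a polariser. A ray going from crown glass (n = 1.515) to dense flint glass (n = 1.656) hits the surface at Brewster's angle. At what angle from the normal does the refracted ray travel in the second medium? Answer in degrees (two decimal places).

θ_t ≈ 42.45°

tan θ_B = n₂/n₁ = 1.656/1.515 = 1.0931, so θ_B = 47.55°.
At Brewster's angle the reflected and refracted rays are perpendicular, so θ_t = 90° − θ_B = 90° − 47.55° = 42.45°.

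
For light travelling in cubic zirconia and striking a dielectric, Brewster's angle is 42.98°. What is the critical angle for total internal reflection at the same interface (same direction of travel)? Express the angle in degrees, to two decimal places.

θ_c ≈ 68.73°

n₂/n₁ = tan 42.98° = 0.9319; the critical angle satisfies sin θ_c = n₂/n₁.
θ_c = arcsin(0.9319) = 68.73°.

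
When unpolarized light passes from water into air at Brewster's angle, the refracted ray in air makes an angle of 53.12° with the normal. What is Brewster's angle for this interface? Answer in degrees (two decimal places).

θ_B ≈ 36.88°

At Brewster's angle the reflected and refracted rays are perpendicular, so θ_B + θ_t = 90°.
θ_B = 90° − 53.12° = 36.88°.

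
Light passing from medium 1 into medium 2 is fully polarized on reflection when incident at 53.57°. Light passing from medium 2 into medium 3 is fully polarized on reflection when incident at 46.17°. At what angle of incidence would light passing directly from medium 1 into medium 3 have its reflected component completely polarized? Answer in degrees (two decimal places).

θ_B ≈ 54.68°

n₂/n₁ = tan 53.57° = 1.3549 and n₃/n₂ = tan 46.17° = 1.0417.
Multiplying, n₃/n₁ = 1.3549 × 1.0417 = 1.4114, and θ_B(1→3) = arctan 1.4114 = 54.68°.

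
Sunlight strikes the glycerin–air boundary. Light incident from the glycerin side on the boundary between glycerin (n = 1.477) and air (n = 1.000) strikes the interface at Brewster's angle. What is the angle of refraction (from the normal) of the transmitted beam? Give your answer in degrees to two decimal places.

θ_t ≈ 55.90°

First find Brewster's angle: tan θ_B = 1.000/1.477 = 0.6770, giving θ_B = 34.10°.
The refracted ray is perpendicular to the reflected ray, so θ_t = 90° − θ_B = 55.90°.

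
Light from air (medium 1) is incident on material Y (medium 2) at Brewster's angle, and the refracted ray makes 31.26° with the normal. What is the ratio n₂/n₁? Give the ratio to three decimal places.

At Brewster incidence θ_B = 90° − θ_t = 90° − 31.26° = 58.74°.
tan θ_B = n₂/n₁, so n₂/n₁ = tan 58.74° = 1.647.

n₂/n₁ ≈ 1.647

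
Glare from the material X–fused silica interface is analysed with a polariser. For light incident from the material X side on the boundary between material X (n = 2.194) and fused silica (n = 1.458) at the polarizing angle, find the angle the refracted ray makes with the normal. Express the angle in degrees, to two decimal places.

θ_t ≈ 56.39°

θ_B = arctan(n₂/n₁) = arctan(1.458/2.194) = 33.61°.
Since θ_B + θ_t = 90° at Brewster incidence, θ_t = 90° − 33.61° = 56.39°.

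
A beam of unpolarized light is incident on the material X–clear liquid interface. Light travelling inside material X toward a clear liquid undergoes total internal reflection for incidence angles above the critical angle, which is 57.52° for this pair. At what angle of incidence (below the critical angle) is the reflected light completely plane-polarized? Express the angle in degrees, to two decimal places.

θ_B ≈ 40.15°

sin θ_c = n₂/n₁, so n₂/n₁ = sin 57.52° = 0.8436.
Brewster: tan θ_B = n₂/n₁ = 0.8436.
θ_B = arctan(0.8436) = 40.15°.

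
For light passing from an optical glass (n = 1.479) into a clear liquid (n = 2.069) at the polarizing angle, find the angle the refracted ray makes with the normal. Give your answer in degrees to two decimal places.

θ_t ≈ 35.56°

First find Brewster's angle: tan θ_B = 2.069/1.479 = 1.3989, giving θ_B = 54.44°.
At Brewster's angle the reflected and refracted rays are perpendicular, so θ_t = 90° − θ_B = 90° − 54.44° = 35.56°.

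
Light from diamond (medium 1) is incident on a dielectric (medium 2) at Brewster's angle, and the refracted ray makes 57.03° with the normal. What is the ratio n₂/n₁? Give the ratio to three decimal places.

n₂/n₁ ≈ 0.649

θ_B + θ_t = 90°, so θ_B = 90° − 57.03° = 32.97°.
Then n₂/n₁ = tan θ_B = tan 32.97° = 0.649.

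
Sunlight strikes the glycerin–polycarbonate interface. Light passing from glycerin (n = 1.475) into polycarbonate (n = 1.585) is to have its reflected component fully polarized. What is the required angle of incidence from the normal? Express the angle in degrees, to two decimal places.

Here n₂/n₁ = 1.585/1.475 = 1.0746, and Brewster's law gives tan θ_B = n₂/n₁.
θ_B = arctan(1.0746) = 47.06°.

θ_B ≈ 47.06°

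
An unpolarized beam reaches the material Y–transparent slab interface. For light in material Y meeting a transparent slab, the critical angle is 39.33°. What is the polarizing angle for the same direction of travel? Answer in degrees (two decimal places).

n₂/n₁ = sin θ_c = sin 39.33° = 0.6338.
tan θ_B equals the same ratio, so θ_B = arctan(0.6338) = 32.37°.

θ_B ≈ 32.37°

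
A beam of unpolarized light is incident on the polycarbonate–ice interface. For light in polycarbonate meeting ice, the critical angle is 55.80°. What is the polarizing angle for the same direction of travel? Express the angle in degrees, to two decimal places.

θ_B ≈ 39.59°

At the critical angle sin θ_c = n₂/n₁, giving n₂/n₁ = sin 55.80° = 0.8271.
Then tan θ_B = n₂/n₁ = 0.8271, so θ_B = arctan 0.8271 = 39.59°.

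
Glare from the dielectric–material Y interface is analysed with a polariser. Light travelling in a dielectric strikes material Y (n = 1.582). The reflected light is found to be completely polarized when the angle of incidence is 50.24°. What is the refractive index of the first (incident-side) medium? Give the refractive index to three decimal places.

Brewster's law: tan θ_B = n₂/n₁ (light incident in a dielectric, refracted into material Y).
n₁ = n₂ / tan θ_B = 1.582 / tan 50.24° = 1.316.

n ≈ 1.316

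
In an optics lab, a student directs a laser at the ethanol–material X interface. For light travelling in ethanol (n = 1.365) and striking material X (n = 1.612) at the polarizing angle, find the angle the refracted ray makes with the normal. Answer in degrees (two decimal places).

First find Brewster's angle: tan θ_B = 1.612/1.365 = 1.1810, giving θ_B = 49.74°.
Since θ_B + θ_t = 90° at Brewster incidence, θ_t = 90° − 49.74° = 40.26°.

θ_t ≈ 40.26°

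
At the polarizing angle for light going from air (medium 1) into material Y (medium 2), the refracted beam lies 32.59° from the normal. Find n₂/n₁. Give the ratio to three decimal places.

θ_B + θ_t = 90°, so θ_B = 90° − 32.59° = 57.41°.
Then n₂/n₁ = tan θ_B = tan 57.41° = 1.564.

n₂/n₁ ≈ 1.564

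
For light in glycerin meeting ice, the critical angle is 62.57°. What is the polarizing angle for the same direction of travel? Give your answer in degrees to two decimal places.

At the critical angle sin θ_c = n₂/n₁, giving n₂/n₁ = sin 62.57° = 0.8876.
Then tan θ_B = n₂/n₁ = 0.8876, so θ_B = arctan 0.8876 = 41.59°.

θ_B ≈ 41.59°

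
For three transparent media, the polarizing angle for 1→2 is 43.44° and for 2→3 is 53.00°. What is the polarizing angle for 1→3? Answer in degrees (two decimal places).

θ_B ≈ 51.49°

tan θ_B(1→2) = n₂/n₁ = tan 43.44° = 0.9470.
tan θ_B(2→3) = n₃/n₂ = tan 53.00° = 1.3270.
So n₃/n₁ = (n₂/n₁)(n₃/n₂) = 0.9470 × 1.3270 = 1.2567.
θ_B(1→3) = arctan(1.2567) = 51.49°.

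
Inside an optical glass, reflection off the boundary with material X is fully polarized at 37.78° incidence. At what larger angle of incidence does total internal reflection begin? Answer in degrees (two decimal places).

θ_c ≈ 50.82°

tan θ_B = n₂/n₁ = tan 37.78° = 0.7751.
Total internal reflection: sin θ_c = n₂/n₁ = 0.7751.
θ_c = arcsin(0.7751) = 50.82°.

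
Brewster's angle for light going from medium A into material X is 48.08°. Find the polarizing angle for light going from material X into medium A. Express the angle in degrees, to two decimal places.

tan θ_B' = n₁/n₂ = 1/tan θ_B, so θ_B' = 90° − θ_B.
θ_B' = 90° − 48.08° = 41.92°.

θ_B' ≈ 41.92°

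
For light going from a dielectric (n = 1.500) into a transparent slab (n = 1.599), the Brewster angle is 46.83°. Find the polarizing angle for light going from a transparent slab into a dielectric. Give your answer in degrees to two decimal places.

θ_B' ≈ 43.17°

Reversing the direction swaps n₁ and n₂, so tan θ_B' = 1/tan θ_B and θ_B' = 90° − θ_B.
Hence θ_B' = 90° − 46.83° = 43.17°.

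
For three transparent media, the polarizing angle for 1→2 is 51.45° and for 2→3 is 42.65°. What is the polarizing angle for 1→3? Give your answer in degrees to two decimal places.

tan θ_B(1→2) = n₂/n₁ = tan 51.45° = 1.2549.
tan θ_B(2→3) = n₃/n₂ = tan 42.65° = 0.9212.
Multiplying, n₃/n₁ = 1.2549 × 0.9212 = 1.1560, and θ_B(1→3) = arctan 1.1560 = 49.14°.

θ_B ≈ 49.14°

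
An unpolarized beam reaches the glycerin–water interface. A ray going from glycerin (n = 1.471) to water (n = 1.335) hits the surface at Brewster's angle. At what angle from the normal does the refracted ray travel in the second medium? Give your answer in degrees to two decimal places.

θ_t ≈ 47.77°

First find Brewster's angle: tan θ_B = 1.335/1.471 = 0.9075, giving θ_B = 42.23°.
Since θ_B + θ_t = 90° at Brewster incidence, θ_t = 90° − 42.23° = 47.77°.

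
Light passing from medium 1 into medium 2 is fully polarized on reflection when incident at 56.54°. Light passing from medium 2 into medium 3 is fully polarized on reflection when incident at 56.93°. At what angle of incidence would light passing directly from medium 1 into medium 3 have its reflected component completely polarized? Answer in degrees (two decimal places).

θ_B ≈ 66.72°

Each Brewster angle gives a ratio: n₂/n₁ = tan 56.54° = 1.5131, n₃/n₂ = tan 56.93° = 1.5358.
Multiplying, n₃/n₁ = 1.5131 × 1.5358 = 2.3238, and θ_B(1→3) = arctan 2.3238 = 66.72°.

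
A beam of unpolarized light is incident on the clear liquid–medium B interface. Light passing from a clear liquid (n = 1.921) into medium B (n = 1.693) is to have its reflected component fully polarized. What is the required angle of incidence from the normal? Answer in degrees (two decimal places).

θ_B ≈ 41.39°

Here n₂/n₁ = 1.693/1.921 = 0.8813, and Brewster's law gives tan θ_B = n₂/n₁.
θ_B = arctan(0.8813) = 41.39°.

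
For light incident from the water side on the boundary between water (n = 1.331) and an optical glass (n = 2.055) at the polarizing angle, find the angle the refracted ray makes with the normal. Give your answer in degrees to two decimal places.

θ_t ≈ 32.93°

First find Brewster's angle: tan θ_B = 2.055/1.331 = 1.5440, giving θ_B = 57.07°.
At Brewster's angle the reflected and refracted rays are perpendicular, so θ_t = 90° − θ_B = 90° − 57.07° = 32.93°.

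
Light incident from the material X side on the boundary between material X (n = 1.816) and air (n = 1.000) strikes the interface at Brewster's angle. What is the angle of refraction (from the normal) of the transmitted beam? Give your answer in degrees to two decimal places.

tan θ_B = n₂/n₁ = 1.000/1.816 = 0.5507, so θ_B = 28.84°.
At Brewster's angle the reflected and refracted rays are perpendicular, so θ_t = 90° − θ_B = 90° − 28.84° = 61.16°.

θ_t ≈ 61.16°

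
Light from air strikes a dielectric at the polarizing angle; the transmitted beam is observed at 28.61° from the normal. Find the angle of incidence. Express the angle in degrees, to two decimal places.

Since the reflected and refracted rays are at right angles at the polarizing angle, θ_B + θ_t = 90°.
So θ_B = 90° − θ_t = 90° − 28.61° = 61.39°.

θ_B ≈ 61.39°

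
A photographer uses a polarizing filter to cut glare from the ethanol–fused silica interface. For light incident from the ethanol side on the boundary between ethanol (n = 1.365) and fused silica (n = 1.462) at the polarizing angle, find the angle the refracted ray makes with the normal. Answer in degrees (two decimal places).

First find Brewster's angle: tan θ_B = 1.462/1.365 = 1.0711, giving θ_B = 46.97°.
The refracted ray is perpendicular to the reflected ray, so θ_t = 90° − θ_B = 43.03°.

θ_t ≈ 43.03°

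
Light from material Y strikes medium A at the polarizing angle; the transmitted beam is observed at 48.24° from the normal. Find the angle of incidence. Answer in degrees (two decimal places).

Since the reflected and refracted rays are at right angles at the polarizing angle, θ_B + θ_t = 90°.
So θ_B = 90° − θ_t = 90° − 48.24° = 41.76°.

θ_B ≈ 41.76°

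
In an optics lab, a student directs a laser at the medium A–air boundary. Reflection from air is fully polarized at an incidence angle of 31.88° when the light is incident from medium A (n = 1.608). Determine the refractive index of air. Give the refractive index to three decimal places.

At Brewster's angle, tan θ_B = n₂/n₁ with n₁ on the incident side (medium A) and n₂ on the transmitted side (air).
n₂ = n₁ tan θ_B = 1.608 × tan 31.88° = 1.000.

n ≈ 1.000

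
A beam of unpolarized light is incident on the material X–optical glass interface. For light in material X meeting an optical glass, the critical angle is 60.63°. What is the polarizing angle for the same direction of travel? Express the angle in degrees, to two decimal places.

At the critical angle sin θ_c = n₂/n₁, giving n₂/n₁ = sin 60.63° = 0.8715.
Then tan θ_B = n₂/n₁ = 0.8715, so θ_B = arctan 0.8715 = 41.07°.

θ_B ≈ 41.07°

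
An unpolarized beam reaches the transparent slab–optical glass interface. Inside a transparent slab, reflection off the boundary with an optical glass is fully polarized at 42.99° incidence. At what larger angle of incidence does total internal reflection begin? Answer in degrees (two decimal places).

θ_c ≈ 68.78°

tan θ_B = n₂/n₁ = tan 42.99° = 0.9322.
Total internal reflection: sin θ_c = n₂/n₁ = 0.9322.
θ_c = arcsin(0.9322) = 68.78°.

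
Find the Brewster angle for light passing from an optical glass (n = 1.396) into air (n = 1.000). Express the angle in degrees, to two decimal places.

θ_B ≈ 35.62°

At Brewster's angle the reflected and refracted rays are perpendicular, which with Snell's law gives tan θ_B = n₂/n₁.
Here n₂/n₁ = 1.000/1.396 = 0.7163, and Brewster's law gives tan θ_B = n₂/n₁. Taking the arctangent, θ_B = 35.62°.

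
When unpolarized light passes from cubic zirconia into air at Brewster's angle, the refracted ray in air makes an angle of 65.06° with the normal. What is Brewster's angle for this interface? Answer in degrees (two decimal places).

θ_B ≈ 24.94°

Brewster's condition makes the reflected and refracted beams perpendicular: θ_B + θ_t = 90°.
So θ_B = 90° − θ_t = 90° − 65.06° = 24.94°.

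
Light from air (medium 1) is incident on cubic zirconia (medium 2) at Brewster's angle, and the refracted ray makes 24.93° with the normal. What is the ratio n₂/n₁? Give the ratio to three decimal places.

θ_B + θ_t = 90°, so θ_B = 90° − 24.93° = 65.07°.
Then n₂/n₁ = tan θ_B = tan 65.07° = 2.151.

n₂/n₁ ≈ 2.151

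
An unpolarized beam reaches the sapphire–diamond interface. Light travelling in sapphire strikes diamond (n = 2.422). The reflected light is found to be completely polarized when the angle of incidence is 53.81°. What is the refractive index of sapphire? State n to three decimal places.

n ≈ 1.772

Brewster's law: tan θ_B = n₂/n₁ (light incident in sapphire, refracted into diamond).
n₁ = n₂ / tan θ_B = 2.422 / tan 53.81° = 1.772.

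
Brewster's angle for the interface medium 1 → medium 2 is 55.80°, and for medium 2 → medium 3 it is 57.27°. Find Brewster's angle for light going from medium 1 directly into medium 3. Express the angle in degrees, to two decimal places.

Each Brewster angle gives a ratio: n₂/n₁ = tan 55.80° = 1.4715, n₃/n₂ = tan 57.27° = 1.5559.
Multiplying, n₃/n₁ = 1.4715 × 1.5559 = 2.2894, and θ_B(1→3) = arctan 2.2894 = 66.40°.

θ_B ≈ 66.40°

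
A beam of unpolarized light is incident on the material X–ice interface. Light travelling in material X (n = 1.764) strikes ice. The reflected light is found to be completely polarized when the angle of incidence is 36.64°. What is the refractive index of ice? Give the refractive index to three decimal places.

n ≈ 1.312

At Brewster's angle, tan θ_B = n₂/n₁ with n₁ on the incident side (material X) and n₂ on the transmitted side (ice).
n₂ = n₁ tan θ_B = 1.764 × tan 36.64° = 1.312.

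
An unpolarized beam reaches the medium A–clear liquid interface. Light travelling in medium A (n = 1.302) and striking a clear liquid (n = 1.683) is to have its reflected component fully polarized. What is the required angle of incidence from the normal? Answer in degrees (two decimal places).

Here n₂/n₁ = 1.683/1.302 = 1.2926, and Brewster's law gives tan θ_B = n₂/n₁.
So θ_B = arctan 1.2926 = 52.27°.

θ_B ≈ 52.27°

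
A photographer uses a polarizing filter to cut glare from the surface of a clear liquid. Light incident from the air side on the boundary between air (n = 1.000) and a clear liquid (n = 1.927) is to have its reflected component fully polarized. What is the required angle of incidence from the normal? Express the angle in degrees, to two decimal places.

θ_B ≈ 62.57°

At Brewster's angle the reflected and refracted rays are perpendicular, which with Snell's law gives tan θ_B = n₂/n₁.
tan θ_B = n₂/n₁ = 1.927/1.000 = 1.9270.
So θ_B = arctan 1.9270 = 62.57°.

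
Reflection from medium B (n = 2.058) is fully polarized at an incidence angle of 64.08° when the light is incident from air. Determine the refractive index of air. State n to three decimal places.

Full polarization of the reflected beam means tan θ_B = n₂/n₁, where n₁ is the incident medium (air).
n₁ = n₂ / tan θ_B = 2.058 / tan 64.08° = 1.000.

n ≈ 1.000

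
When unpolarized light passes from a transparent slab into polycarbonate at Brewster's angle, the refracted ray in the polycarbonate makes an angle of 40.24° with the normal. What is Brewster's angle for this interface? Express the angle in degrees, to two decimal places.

θ_B ≈ 49.76°

Since the reflected and refracted rays are at right angles at the polarizing angle, θ_B + θ_t = 90°.
So θ_B = 90° − θ_t = 90° − 40.24° = 49.76°.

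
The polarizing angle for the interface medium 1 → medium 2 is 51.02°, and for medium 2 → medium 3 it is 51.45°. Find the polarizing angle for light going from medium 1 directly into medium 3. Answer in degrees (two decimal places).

θ_B ≈ 57.19°

Each Brewster angle gives a ratio: n₂/n₁ = tan 51.02° = 1.2358, n₃/n₂ = tan 51.45° = 1.2549.
Multiplying, n₃/n₁ = 1.2358 × 1.2549 = 1.5508, and θ_B(1→3) = arctan 1.5508 = 57.19°.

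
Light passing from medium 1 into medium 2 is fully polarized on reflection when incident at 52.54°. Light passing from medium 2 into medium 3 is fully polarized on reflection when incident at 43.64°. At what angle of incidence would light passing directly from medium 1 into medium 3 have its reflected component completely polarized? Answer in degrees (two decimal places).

n₂/n₁ = tan 52.54° = 1.3051 and n₃/n₂ = tan 43.64° = 0.9536.
n₃/n₁ = 1.2446. Then tan θ_B(1→3) = n₃/n₁, so θ_B(1→3) = arctan(1.2446) = 51.22°.

θ_B ≈ 51.22°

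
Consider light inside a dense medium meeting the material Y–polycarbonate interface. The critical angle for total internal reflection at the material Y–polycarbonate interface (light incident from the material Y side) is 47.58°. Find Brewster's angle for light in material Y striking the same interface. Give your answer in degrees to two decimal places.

θ_B ≈ 36.44°

At the critical angle sin θ_c = n₂/n₁, giving n₂/n₁ = sin 47.58° = 0.7382.
Then tan θ_B = n₂/n₁ = 0.7382, so θ_B = arctan 0.7382 = 36.44°.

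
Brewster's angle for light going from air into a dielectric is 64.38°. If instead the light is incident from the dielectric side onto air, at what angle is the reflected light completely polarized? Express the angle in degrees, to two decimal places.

θ_B' ≈ 25.62°

Reversing the direction swaps n₁ and n₂, so tan θ_B' = 1/tan θ_B and θ_B' = 90° − θ_B.
Hence θ_B' = 90° − 64.38° = 25.62°.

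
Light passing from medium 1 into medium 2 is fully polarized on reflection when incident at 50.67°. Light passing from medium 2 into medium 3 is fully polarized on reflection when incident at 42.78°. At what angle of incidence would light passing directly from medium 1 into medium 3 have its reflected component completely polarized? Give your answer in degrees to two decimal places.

θ_B ≈ 48.48°

tan θ_B(1→2) = n₂/n₁ = tan 50.67° = 1.2205.
tan θ_B(2→3) = n₃/n₂ = tan 42.78° = 0.9254.
Multiplying, n₃/n₁ = 1.2205 × 0.9254 = 1.1294, and θ_B(1→3) = arctan 1.1294 = 48.48°.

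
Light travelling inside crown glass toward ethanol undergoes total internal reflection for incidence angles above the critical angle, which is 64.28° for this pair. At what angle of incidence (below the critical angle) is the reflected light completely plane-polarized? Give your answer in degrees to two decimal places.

θ_B ≈ 42.02°

sin θ_c = n₂/n₁, so n₂/n₁ = sin 64.28° = 0.9009.
Brewster: tan θ_B = n₂/n₁ = 0.9009.
θ_B = arctan(0.9009) = 42.02°.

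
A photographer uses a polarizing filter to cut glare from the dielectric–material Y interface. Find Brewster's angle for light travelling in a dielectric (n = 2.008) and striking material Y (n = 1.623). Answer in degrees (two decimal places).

Here n₂/n₁ = 1.623/2.008 = 0.8083, and Brewster's law gives tan θ_B = n₂/n₁. Taking the arctangent, θ_B = 38.95°.

θ_B ≈ 38.95°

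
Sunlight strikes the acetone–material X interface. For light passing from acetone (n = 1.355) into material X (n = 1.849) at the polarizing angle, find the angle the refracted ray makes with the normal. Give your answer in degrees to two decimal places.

θ_t ≈ 36.24°

tan θ_B = n₂/n₁ = 1.849/1.355 = 1.3646, so θ_B = 53.76°.
The refracted ray is perpendicular to the reflected ray, so θ_t = 90° − θ_B = 36.24°.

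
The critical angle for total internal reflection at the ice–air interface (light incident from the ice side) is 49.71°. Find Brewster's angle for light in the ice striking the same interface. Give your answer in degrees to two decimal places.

θ_B ≈ 37.34°

n₂/n₁ = sin θ_c = sin 49.71° = 0.7628.
tan θ_B equals the same ratio, so θ_B = arctan(0.7628) = 37.34°.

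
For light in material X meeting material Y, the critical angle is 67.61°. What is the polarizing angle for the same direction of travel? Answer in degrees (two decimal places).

sin θ_c = n₂/n₁, so n₂/n₁ = sin 67.61° = 0.9246.
Brewster: tan θ_B = n₂/n₁ = 0.9246.
θ_B = arctan(0.9246) = 42.76°.

θ_B ≈ 42.76°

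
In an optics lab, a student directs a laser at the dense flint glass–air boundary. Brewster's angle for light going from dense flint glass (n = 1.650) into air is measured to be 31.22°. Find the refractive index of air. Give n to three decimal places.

Full polarization of the reflected beam means tan θ_B = n₂/n₁, where n₁ is the incident medium (dense flint glass).
n₂ = n₁ tan θ_B = 1.650 × tan 31.22° = 1.000.

n ≈ 1.000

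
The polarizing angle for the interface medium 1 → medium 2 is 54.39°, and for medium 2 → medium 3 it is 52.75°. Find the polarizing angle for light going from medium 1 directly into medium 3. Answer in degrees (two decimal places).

θ_B ≈ 61.43°

Each Brewster angle gives a ratio: n₂/n₁ = tan 54.39° = 1.3963, n₃/n₂ = tan 52.75° = 1.3151.
So n₃/n₁ = (n₂/n₁)(n₃/n₂) = 1.3963 × 1.3151 = 1.8362.
θ_B(1→3) = arctan(1.8362) = 61.43°.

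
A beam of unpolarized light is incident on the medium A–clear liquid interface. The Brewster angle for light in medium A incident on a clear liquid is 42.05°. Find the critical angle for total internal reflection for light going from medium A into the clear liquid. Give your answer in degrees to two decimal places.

n₂/n₁ = tan 42.05° = 0.9020; the critical angle satisfies sin θ_c = n₂/n₁.
θ_c = arcsin(0.9020) = 64.42°.

θ_c ≈ 64.42°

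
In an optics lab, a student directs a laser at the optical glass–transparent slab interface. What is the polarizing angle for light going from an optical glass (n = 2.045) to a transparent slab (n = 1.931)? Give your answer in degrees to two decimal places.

θ_B ≈ 43.36°

The reflected p-component vanishes when tan θ_B = n₂/n₁.
Brewster's condition: tan θ_B = n₂/n₁ = 1.931/2.045 = 0.9443. Taking the arctangent, θ_B = 43.36°.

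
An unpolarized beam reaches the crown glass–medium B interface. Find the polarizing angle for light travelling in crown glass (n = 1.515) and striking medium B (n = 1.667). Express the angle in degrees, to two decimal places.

At Brewster's angle the reflected and refracted rays are perpendicular, which with Snell's law gives tan θ_B = n₂/n₁.
Brewster's condition: tan θ_B = n₂/n₁ = 1.667/1.515 = 1.1003.
So θ_B = arctan 1.1003 = 47.73°.

θ_B ≈ 47.73°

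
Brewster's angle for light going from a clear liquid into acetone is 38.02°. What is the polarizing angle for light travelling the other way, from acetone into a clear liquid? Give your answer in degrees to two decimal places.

The two Brewster angles are complementary: θ_B' = 90° − θ_B = 90° − 38.02° = 51.98°.

θ_B' ≈ 51.98°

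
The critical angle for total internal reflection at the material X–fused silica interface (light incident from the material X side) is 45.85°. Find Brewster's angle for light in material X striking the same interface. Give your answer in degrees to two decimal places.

θ_B ≈ 35.66°

n₂/n₁ = sin θ_c = sin 45.85° = 0.7175.
tan θ_B equals the same ratio, so θ_B = arctan(0.7175) = 35.66°.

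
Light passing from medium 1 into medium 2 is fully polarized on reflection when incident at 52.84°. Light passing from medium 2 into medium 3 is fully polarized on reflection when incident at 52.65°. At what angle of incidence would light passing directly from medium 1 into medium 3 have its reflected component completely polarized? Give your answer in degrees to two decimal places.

tan θ_B(1→2) = n₂/n₁ = tan 52.84° = 1.3194.
tan θ_B(2→3) = n₃/n₂ = tan 52.65° = 1.3103.
Multiplying, n₃/n₁ = 1.3194 × 1.3103 = 1.7288, and θ_B(1→3) = arctan 1.7288 = 59.95°.

θ_B ≈ 59.95°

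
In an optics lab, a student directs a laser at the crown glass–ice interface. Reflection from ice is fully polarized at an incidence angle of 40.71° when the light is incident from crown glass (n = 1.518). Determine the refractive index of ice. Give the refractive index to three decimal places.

Full polarization of the reflected beam means tan θ_B = n₂/n₁, where n₁ is the incident medium (crown glass).
n₂ = n₁ tan θ_B = 1.518 × tan 40.71° = 1.306.

n ≈ 1.306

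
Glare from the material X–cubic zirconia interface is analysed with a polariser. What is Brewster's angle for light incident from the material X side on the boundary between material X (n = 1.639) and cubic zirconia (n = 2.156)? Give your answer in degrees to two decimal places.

Brewster's condition: tan θ_B = n₂/n₁ = 2.156/1.639 = 1.3154.
So θ_B = arctan 1.3154 = 52.76°.

θ_B ≈ 52.76°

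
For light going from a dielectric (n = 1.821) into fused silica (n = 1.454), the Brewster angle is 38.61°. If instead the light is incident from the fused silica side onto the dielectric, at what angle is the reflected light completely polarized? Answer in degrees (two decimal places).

The two Brewster angles are complementary: θ_B' = 90° − θ_B = 90° − 38.61° = 51.39°.

θ_B' ≈ 51.39°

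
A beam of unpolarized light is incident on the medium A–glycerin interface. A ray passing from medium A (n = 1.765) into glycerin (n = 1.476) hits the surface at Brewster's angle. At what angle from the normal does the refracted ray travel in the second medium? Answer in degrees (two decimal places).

θ_t ≈ 50.10°

tan θ_B = n₂/n₁ = 1.476/1.765 = 0.8363, so θ_B = 39.90°.
At Brewster's angle the reflected and refracted rays are perpendicular, so θ_t = 90° − θ_B = 90° − 39.90° = 50.10°.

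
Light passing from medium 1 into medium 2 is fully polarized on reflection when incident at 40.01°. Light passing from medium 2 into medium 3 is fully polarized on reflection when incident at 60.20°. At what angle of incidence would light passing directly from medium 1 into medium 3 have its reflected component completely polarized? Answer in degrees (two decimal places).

Each Brewster angle gives a ratio: n₂/n₁ = tan 40.01° = 0.8394, n₃/n₂ = tan 60.20° = 1.7461.
Multiplying, n₃/n₁ = 0.8394 × 1.7461 = 1.4657, and θ_B(1→3) = arctan 1.4657 = 55.69°.

θ_B ≈ 55.69°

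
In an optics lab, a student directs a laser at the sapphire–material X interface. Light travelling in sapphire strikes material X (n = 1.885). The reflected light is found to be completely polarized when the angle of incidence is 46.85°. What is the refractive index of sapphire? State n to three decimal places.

At Brewster's angle, tan θ_B = n₂/n₁ with n₁ on the incident side (sapphire) and n₂ on the transmitted side (material X).
n₁ = n₂ / tan θ_B = 1.885 / tan 46.85° = 1.767.

n ≈ 1.767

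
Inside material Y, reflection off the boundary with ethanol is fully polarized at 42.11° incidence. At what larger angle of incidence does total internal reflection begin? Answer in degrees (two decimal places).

θ_c ≈ 64.67°

n₂/n₁ = tan 42.11° = 0.9039; the critical angle satisfies sin θ_c = n₂/n₁.
θ_c = arcsin(0.9039) = 64.67°.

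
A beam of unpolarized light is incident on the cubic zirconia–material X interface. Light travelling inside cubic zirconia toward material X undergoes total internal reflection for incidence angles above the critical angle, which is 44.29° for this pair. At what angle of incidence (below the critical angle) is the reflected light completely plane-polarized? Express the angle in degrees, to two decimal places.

sin θ_c = n₂/n₁, so n₂/n₁ = sin 44.29° = 0.6983.
Brewster: tan θ_B = n₂/n₁ = 0.6983.
θ_B = arctan(0.6983) = 34.93°.

θ_B ≈ 34.93°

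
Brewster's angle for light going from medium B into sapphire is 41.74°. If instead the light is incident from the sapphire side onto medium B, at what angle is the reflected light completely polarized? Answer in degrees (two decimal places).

θ_B' ≈ 48.26°

Reversing the direction swaps n₁ and n₂, so tan θ_B' = 1/tan θ_B and θ_B' = 90° − θ_B.
Hence θ_B' = 90° − 41.74° = 48.26°.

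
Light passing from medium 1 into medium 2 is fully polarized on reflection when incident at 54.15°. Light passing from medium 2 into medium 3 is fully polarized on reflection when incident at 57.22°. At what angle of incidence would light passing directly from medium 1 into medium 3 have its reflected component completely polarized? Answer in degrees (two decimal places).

tan θ_B(1→2) = n₂/n₁ = tan 54.15° = 1.3840.
tan θ_B(2→3) = n₃/n₂ = tan 57.22° = 1.5529.
Multiplying, n₃/n₁ = 1.3840 × 1.5529 = 2.1492, and θ_B(1→3) = arctan 2.1492 = 65.05°.

θ_B ≈ 65.05°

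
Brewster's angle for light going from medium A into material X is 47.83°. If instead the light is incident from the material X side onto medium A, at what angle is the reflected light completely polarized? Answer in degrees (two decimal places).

Reversing the direction swaps n₁ and n₂, so tan θ_B' = 1/tan θ_B and θ_B' = 90° − θ_B.
Hence θ_B' = 90° − 47.83° = 42.17°.

θ_B' ≈ 42.17°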